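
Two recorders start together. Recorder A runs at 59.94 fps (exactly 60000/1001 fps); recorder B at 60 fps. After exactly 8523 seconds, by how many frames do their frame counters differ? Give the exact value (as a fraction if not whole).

511380/1001 frames

A emits 60000/1001 × 8523 = 511380000/1001 frames; B emits 60 × 8523 = 511380.
Difference = 511380/1001 frames (≈ 510.8691); B is ahead of A.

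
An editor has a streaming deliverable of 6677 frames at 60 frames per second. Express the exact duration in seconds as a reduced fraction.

Running time = 6677 ÷ (60) = 6677 × 1/60 = 6677/60 s.

6677/60 seconds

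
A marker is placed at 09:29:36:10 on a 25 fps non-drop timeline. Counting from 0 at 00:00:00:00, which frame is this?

Total seconds to the label: (9 × 3600 + 29 × 60 + 36) = 34176.
Frame index = 34176 × 25 + 10 = 854410.

frame 854410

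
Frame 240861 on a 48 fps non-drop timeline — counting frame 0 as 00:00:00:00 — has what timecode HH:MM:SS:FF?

240861 ÷ 48 = 5017 full seconds, remainder 45 frames.
5017 s = 1 h 23 min 37 s.
Timecode: 01:23:37:45.

01:23:37:45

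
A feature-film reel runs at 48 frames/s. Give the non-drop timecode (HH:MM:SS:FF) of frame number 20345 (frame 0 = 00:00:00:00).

00:07:03:41

20345 ÷ 48 = 423 full seconds, remainder 41 frames.
423 s = 0 h 7 min 3 s.
Timecode: 00:07:03:41.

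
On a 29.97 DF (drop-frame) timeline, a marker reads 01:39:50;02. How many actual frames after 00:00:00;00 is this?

179522

Complete 10-minute blocks: 9, each 17982 frames → 161838.
Remaining 9 whole minutes in the current block: 1800 + 8 × 1798 = 16184 frames.
Within the current minute: 50 × 30 + 2 − 2 = 1500 (labels ;00/;01 skipped at this minute). Total = 161838 + 16184 + 1500 = 179522.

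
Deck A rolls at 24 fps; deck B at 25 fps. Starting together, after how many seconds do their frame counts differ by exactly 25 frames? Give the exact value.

The gap grows by |25 − 24| = 1 frame per second.
Time for a 25-frame gap: 25 ÷ (1) = 25 s.

25 seconds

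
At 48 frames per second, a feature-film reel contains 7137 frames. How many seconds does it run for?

Running time = 7137 / (48) = 148.6875 s.

148.6875 seconds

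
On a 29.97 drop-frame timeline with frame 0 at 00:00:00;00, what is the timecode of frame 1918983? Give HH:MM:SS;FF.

17:47:10;05

Each 10-minute DF block holds 10 × 60 × 30 − 9 × 2 = 17982 frames. 1918983 ÷ 17982 → 106 full blocks, remainder 12891.
Within the partial block the first minute is 1800 frames and each further minute 1798, so 7 further minute boundaries passed. Total skipped labels = 18 × 106 + 2 × 7 = 1922.
Non-drop label index = 1918983 + 1922 = 1920905; at 30 labels/s that is 17:47:10:05, i.e. DF 17:47:10;05.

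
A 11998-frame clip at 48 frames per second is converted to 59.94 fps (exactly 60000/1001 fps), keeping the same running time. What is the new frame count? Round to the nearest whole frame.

Frames at target rate = 11998 × (60000/1001) / (48) = 2142500/143 ≈ 14982.517.
Nearest whole frame: 14983.

14983 frames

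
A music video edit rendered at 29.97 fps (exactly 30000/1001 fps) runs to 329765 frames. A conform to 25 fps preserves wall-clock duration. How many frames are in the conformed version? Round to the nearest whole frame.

Frames at target rate = 329765 × (25) / (30000/1001) = 66018953/240 ≈ 275078.971.
Nearest whole frame: 275079.

275079 frames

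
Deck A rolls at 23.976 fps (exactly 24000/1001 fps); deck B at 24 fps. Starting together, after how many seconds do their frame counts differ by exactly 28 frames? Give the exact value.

7007/6 seconds

The gap grows by |24 − 24000/1001| = 24/1001 frames per second.
Time for a 28-frame gap: 28 ÷ (24/1001) = 7007/6 s.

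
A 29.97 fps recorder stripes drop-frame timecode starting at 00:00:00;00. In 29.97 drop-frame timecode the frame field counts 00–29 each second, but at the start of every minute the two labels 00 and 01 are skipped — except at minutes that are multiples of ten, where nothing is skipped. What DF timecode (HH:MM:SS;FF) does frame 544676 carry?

05:02:54;00

Ten DF minutes hold 17982 frames, so frame 544676 lies in block 30 (frames 539460–557441) with 5216 frames into that block.
The block's first minute is 1800 frames and the rest 1798 each; 5216 frames reaches minute 2, so 30 × 18 + 2 × 2 = 544 labels have been skipped so far.
Adding those back, label number 544676 + 544 = 545220 at 30 labels/s is 18174 s + 0 f = 5 h 2 min 54 s frame 0, i.e. 05:02:54;00.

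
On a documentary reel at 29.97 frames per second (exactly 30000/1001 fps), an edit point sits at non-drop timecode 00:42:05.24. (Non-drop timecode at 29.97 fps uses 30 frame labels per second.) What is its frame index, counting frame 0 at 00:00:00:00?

Total seconds to the label: (0 × 3600 + 42 × 60 + 5) = 2525.
Frame index = 2525 × 30 + 24 = 75774.

frame 75774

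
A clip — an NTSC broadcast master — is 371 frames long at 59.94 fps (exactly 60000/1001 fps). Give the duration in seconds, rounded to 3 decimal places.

6.190 seconds

Running time = 371 × 1001/60000 = 371371/60000 s ≈ 6.190 s.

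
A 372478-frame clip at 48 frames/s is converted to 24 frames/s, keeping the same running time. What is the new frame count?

186239 frames

Target frames = source frames × (target rate / source rate) = 372478 × (24)/(48) = 372478 × 1/2 = 186239.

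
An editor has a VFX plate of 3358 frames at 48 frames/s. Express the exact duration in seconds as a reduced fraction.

1679/24 seconds

Running time = 3358 ÷ (48) = 3358 × 1/48 = 1679/24 s.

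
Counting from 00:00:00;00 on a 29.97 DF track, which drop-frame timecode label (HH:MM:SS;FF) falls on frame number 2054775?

Ten DF minutes hold 17982 frames, so frame 2054775 lies in block 114 (frames 2049948–2067929) with 4827 frames into that block.
The block's first minute is 1800 frames and the rest 1798 each; 4827 frames reaches minute 2, so 114 × 18 + 2 × 2 = 2056 labels have been skipped so far.
Adding those back, label number 2054775 + 2056 = 2056831 at 30 labels/s is 68561 s + 1 f = 19 h 2 min 41 s frame 1, i.e. 19:02:41;01.

19:02:41;01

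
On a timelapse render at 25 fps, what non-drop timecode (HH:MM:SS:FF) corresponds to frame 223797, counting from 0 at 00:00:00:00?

02:29:11:22

223797 ÷ 25 = 8951 full seconds, remainder 22 frames.
8951 s = 2 h 29 min 11 s.
Timecode: 02:29:11:22.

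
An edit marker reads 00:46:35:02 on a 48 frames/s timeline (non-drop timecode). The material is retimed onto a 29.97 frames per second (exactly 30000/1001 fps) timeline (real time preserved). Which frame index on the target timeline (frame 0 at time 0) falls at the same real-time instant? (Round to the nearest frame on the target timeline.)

Source frame index: (0×3600 + 46×60 + 35) × 48 + 2 = 134162.
Real time: 134162 / (48) = 67081/24 s.
Target frame: (67081/24) × (30000/1001) = 11978750/143 ≈ 83767.483 → 83767.

frame 83767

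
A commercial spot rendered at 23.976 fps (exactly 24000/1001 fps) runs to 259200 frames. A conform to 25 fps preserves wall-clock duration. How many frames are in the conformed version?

Target frames = source frames × (target rate / source rate) = 259200 × (25)/(24000/1001) = 259200 × 1001/960 = 270270.

270270 frames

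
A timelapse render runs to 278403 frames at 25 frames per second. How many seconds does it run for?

11136.12 seconds

Running time = 278403 / (25) = 11136.12 s.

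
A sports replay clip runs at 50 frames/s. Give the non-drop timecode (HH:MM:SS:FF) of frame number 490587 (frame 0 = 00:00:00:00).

490587 ÷ 50 = 9811 full seconds, remainder 37 frames.
9811 s = 2 h 43 min 31 s.
Timecode: 02:43:31:37.

02:43:31:37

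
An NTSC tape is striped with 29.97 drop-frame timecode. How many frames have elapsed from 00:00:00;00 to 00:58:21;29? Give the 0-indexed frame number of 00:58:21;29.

As if non-drop at 30 labels/s: (0 × 3600 + 58 × 60 + 21) × 30 + 29 = 105059.
Minute boundaries passed: 58; those not divisible by 10: 58 − 5 = 53; dropped labels = 2 × 53 = 106.
Actual frame index = 105059 − 106 = 104953.

104953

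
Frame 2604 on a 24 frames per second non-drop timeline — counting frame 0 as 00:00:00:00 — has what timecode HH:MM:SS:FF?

00:01:48:12

2604 ÷ 24 = 108 full seconds, remainder 12 frames.
108 s = 0 h 1 min 48 s.
Timecode: 00:01:48:12.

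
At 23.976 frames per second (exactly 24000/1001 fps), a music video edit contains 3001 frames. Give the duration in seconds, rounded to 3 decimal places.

125.167 seconds

Running time = 3001 × 1001/24000 = 3004001/24000 s ≈ 125.167 s.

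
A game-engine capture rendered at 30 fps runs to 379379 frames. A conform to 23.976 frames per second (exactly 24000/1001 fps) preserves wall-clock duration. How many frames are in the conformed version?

303200 frames

Target frames = source frames × (target rate / source rate) = 379379 × (24000/1001)/(30) = 379379 × 800/1001 = 303200.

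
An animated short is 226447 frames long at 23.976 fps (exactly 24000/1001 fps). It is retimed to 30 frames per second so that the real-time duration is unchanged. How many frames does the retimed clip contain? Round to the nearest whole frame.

283342 frames

Frames at target rate = 226447 × (30) / (24000/1001) = 226673447/800 ≈ 283341.809.
Nearest whole frame: 283342.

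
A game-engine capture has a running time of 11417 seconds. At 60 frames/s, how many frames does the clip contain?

685020 frames

Frames = 11417 × 60 = 685020.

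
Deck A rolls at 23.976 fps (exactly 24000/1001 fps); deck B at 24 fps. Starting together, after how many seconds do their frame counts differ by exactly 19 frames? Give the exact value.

The gap grows by |24 − 24000/1001| = 24/1001 frames per second.
Time for a 19-frame gap: 19 ÷ (24/1001) = 19019/24 s.

19019/24 seconds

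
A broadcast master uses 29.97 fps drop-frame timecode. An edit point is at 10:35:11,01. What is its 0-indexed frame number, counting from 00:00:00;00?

As if non-drop at 30 labels/s: (10 × 3600 + 35 × 60 + 11) × 30 + 1 = 1143331.
Minute boundaries passed: 635; those not divisible by 10: 635 − 63 = 572; dropped labels = 2 × 572 = 1144.
Actual frame index = 1143331 − 1144 = 1142187.

1142187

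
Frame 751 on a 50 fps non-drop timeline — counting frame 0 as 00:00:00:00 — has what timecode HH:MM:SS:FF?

751 ÷ 50 = 15 full seconds, remainder 1 frame.
15 s = 0 h 0 min 15 s.
Timecode: 00:00:15:01.

00:00:15:01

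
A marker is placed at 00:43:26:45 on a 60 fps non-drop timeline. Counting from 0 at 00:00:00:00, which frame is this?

Total seconds to the label: (0 × 3600 + 43 × 60 + 26) = 2606.
Frame index = 2606 × 60 + 45 = 156405.

frame 156405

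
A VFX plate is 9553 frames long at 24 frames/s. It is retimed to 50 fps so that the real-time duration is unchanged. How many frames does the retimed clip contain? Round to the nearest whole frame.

19902 frames

Frames at target rate = 9553 × (50) / (24) = 238825/12 ≈ 19902.083.
Nearest whole frame: 19902.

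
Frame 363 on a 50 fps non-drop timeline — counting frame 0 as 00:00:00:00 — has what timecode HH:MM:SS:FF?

363 ÷ 50 = 7 full seconds, remainder 13 frames.
7 s = 0 h 0 min 7 s.
Timecode: 00:00:07:13.

00:00:07:13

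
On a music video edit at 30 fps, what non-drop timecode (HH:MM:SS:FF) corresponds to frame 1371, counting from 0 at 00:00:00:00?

00:00:45:21

1371 ÷ 30 = 45 full seconds, remainder 21 frames.
45 s = 0 h 0 min 45 s.
Timecode: 00:00:45:21.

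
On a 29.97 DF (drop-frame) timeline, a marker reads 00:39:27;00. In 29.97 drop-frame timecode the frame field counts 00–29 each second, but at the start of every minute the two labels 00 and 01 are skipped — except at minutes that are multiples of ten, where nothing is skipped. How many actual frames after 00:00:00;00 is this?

70938

As if non-drop at 30 labels/s: (0 × 3600 + 39 × 60 + 27) × 30 + 0 = 71010.
Minute boundaries passed: 39; those not divisible by 10: 39 − 3 = 36; dropped labels = 2 × 36 = 72.
Actual frame index = 71010 − 72 = 70938.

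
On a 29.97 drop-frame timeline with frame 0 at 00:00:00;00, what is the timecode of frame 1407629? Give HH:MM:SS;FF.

Each 10-minute DF block holds 10 × 60 × 30 − 9 × 2 = 17982 frames. 1407629 ÷ 17982 → 78 full blocks, remainder 5033.
Within the partial block the first minute is 1800 frames and each further minute 1798, so 2 further minute boundaries passed. Total skipped labels = 18 × 78 + 2 × 2 = 1408.
Non-drop label index = 1407629 + 1408 = 1409037; at 30 labels/s that is 13:02:47:27, i.e. DF 13:02:47;27.

13:02:47;27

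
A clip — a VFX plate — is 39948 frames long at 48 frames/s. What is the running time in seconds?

832.25 seconds

Running time = 39948 / (48) = 832.25 s.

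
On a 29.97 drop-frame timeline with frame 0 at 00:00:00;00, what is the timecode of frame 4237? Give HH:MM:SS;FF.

00:02:21;11

Each 10-minute DF block holds 10 × 60 × 30 − 9 × 2 = 17982 frames. 4237 ÷ 17982 → 0 full blocks, remainder 4237.
Within the partial block the first minute is 1800 frames and each further minute 1798, so 2 further minute boundaries passed. Total skipped labels = 18 × 0 + 2 × 2 = 4.
Non-drop label index = 4237 + 4 = 4241; at 30 labels/s that is 00:02:21:11, i.e. DF 00:02:21;11.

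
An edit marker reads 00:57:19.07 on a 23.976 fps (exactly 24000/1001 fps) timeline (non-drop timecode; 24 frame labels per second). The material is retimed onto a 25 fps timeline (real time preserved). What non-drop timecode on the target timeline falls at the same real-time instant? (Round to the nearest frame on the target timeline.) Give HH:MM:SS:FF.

00:57:22:18

Source frame index: (0×3600 + 57×60 + 19) × 24 + 7 = 82543.
Real time: 82543 / (24000/1001) = 82625543/24000 s.
Target frame: (82625543/24000) × (25) = 82625543/960 ≈ 86068.274 → 86068.
At 25 labels/s: frame 86068 → 00:57:22:18.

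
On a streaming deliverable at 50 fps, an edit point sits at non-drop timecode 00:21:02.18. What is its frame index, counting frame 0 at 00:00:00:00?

frame 63118

Total seconds to the label: (0 × 3600 + 21 × 60 + 2) = 1262.
Frame index = 1262 × 50 + 18 = 63118.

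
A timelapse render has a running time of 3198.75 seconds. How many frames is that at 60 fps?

Frames = 3198.75 × 60 = 191925.

191925 frames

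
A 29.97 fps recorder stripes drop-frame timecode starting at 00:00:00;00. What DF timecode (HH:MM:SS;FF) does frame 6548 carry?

00:03:38;14

Each 10-minute DF block holds 10 × 60 × 30 − 9 × 2 = 17982 frames. 6548 ÷ 17982 → 0 full blocks, remainder 6548.
Within the partial block the first minute is 1800 frames and each further minute 1798, so 3 further minute boundaries passed. Total skipped labels = 18 × 0 + 2 × 3 = 6.
Non-drop label index = 6548 + 6 = 6554; at 30 labels/s that is 00:03:38:14, i.e. DF 00:03:38;14.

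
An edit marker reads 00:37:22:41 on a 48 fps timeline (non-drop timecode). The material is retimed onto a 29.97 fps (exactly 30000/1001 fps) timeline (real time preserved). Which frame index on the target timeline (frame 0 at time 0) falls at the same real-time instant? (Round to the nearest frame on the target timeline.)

Source frame index: (0×3600 + 37×60 + 22) × 48 + 41 = 107657.
Real time: 107657 / (48) = 107657/48 s.
Target frame: (107657/48) × (30000/1001) = 6116875/91 ≈ 67218.407 → 67218.

frame 67218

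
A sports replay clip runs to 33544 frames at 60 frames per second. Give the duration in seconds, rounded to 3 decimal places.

Running time = 33544 × 1/60 = 8386/15 s ≈ 559.067 s.

559.067 seconds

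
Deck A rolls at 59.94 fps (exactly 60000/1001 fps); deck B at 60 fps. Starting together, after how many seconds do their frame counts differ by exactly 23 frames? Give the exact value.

The gap grows by |60 − 60000/1001| = 60/1001 frames per second.
Time for a 23-frame gap: 23 ÷ (60/1001) = 23023/60 s.

23023/60 seconds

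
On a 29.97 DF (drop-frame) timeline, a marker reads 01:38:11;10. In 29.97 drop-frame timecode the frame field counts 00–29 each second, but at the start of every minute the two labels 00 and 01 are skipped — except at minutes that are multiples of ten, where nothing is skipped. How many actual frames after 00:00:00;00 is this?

As if non-drop at 30 labels/s: (1 × 3600 + 38 × 60 + 11) × 30 + 10 = 176740.
Minute boundaries passed: 98; those not divisible by 10: 98 − 9 = 89; dropped labels = 2 × 89 = 178.
Actual frame index = 176740 − 178 = 176562.

176562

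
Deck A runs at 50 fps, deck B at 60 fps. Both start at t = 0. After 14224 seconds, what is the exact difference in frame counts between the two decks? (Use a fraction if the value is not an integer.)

A emits 50 × 14224 = 711200 frames; B emits 60 × 14224 = 853440.
Difference = 142240 frames; B is ahead of A.

142240 frames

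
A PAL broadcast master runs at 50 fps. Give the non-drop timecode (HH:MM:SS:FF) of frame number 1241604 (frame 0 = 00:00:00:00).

1241604 ÷ 50 = 24832 full seconds, remainder 4 frames.
24832 s = 6 h 53 min 52 s.
Timecode: 06:53:52:04.

06:53:52:04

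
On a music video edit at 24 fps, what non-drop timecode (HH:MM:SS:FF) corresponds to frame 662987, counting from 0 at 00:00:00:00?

07:40:24:11

662987 ÷ 24 = 27624 full seconds, remainder 11 frames.
27624 s = 7 h 40 min 24 s.
Timecode: 07:40:24:11.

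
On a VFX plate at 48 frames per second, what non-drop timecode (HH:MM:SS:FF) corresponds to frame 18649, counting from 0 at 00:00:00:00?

00:06:28:25

18649 ÷ 48 = 388 full seconds, remainder 25 frames.
388 s = 0 h 6 min 28 s.
Timecode: 00:06:28:25.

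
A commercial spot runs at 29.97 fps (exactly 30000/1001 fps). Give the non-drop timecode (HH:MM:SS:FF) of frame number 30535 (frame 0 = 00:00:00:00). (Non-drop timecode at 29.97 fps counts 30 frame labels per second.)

00:16:57:25

30535 ÷ 30 = 1017 full seconds, remainder 25 frames.
1017 s = 0 h 16 min 57 s.
Timecode: 00:16:57:25.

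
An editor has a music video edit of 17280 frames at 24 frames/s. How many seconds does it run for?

Running time = 17280 / (24) = 720 s.

720 seconds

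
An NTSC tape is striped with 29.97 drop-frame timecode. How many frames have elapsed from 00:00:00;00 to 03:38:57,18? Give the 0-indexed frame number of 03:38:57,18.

Complete 10-minute blocks: 21, each 17982 frames → 377622.
Remaining 8 whole minutes in the current block: 1800 + 7 × 1798 = 14386 frames.
Within the current minute: 57 × 30 + 18 − 2 = 1726 (labels ;00/;01 skipped at this minute). Total = 377622 + 14386 + 1726 = 393734.

393734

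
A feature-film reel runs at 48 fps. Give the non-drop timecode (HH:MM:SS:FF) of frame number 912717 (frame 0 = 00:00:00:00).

912717 ÷ 48 = 19014 full seconds, remainder 45 frames.
19014 s = 5 h 16 min 54 s.
Timecode: 05:16:54:45.

05:16:54:45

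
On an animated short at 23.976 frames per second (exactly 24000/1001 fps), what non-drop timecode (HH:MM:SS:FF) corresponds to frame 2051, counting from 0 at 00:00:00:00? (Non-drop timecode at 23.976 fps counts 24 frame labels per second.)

00:01:25:11

2051 ÷ 24 = 85 full seconds, remainder 11 frames.
85 s = 0 h 1 min 25 s.
Timecode: 00:01:25:11.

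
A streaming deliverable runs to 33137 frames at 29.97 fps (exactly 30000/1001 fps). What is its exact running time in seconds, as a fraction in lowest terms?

Running time = 33137 ÷ (30000/1001) = 33137 × 1001/30000 = 33170137/30000 s.

33170137/30000 seconds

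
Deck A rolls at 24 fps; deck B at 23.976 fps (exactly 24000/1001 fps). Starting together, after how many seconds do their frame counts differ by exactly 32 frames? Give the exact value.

The gap grows by |24000/1001 − 24| = 24/1001 frames per second.
Time for a 32-frame gap: 32 ÷ (24/1001) = 4004/3 s.

4004/3 seconds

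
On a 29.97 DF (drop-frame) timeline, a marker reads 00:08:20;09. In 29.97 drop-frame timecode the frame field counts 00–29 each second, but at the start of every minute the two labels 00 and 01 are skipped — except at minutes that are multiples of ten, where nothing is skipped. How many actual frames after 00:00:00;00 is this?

14993

As if non-drop at 30 labels/s: (0 × 3600 + 8 × 60 + 20) × 30 + 9 = 15009.
Minute boundaries passed: 8; those not divisible by 10: 8 − 0 = 8; dropped labels = 2 × 8 = 16.
Actual frame index = 15009 − 16 = 14993.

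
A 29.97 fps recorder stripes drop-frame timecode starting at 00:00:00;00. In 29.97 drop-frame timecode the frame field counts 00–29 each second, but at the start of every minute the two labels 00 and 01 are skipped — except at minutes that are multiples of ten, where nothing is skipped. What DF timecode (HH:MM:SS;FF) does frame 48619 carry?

00:27:02;09

Ten DF minutes hold 17982 frames, so frame 48619 lies in block 2 (frames 35964–53945) with 12655 frames into that block.
The block's first minute is 1800 frames and the rest 1798 each; 12655 frames reaches minute 7, so 2 × 18 + 7 × 2 = 50 labels have been skipped so far.
Adding those back, label number 48619 + 50 = 48669 at 30 labels/s is 1622 s + 9 f = 0 h 27 min 2 s frame 9, i.e. 00:27:02;09.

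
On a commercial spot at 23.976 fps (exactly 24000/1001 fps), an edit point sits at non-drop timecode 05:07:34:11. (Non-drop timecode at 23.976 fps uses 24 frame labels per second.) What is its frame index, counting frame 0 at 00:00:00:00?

Total seconds to the label: (5 × 3600 + 7 × 60 + 34) = 18454.
Frame index = 18454 × 24 + 11 = 442907.

frame 442907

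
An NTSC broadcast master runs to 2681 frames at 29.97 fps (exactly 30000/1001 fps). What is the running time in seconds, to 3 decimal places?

89.456 seconds

Running time = 2681 × 1001/30000 = 2683681/30000 s ≈ 89.456 s.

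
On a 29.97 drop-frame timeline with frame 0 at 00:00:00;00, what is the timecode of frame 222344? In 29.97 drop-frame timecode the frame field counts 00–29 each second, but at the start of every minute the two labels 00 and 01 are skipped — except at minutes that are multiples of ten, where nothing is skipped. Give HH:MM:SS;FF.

Ten DF minutes hold 17982 frames, so frame 222344 lies in block 12 (frames 215784–233765) with 6560 frames into that block.
The block's first minute is 1800 frames and the rest 1798 each; 6560 frames reaches minute 3, so 12 × 18 + 3 × 2 = 222 labels have been skipped so far.
Adding those back, label number 222344 + 222 = 222566 at 30 labels/s is 7418 s + 26 f = 2 h 3 min 38 s frame 26, i.e. 02:03:38;26.

02:03:38;26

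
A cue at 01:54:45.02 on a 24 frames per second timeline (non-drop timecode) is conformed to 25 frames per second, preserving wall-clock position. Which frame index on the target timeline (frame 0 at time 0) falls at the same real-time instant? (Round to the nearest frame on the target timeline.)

Source frame index: (1×3600 + 54×60 + 45) × 24 + 2 = 165242.
Real time: 165242 / (24) = 82621/12 s.
Target frame: (82621/12) × (25) = 2065525/12 ≈ 172127.083 → 172127.

frame 172127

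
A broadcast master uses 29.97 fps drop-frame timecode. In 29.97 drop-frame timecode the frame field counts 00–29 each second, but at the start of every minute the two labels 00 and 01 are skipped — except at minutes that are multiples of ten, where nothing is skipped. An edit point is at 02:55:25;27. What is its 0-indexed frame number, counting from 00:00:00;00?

As if non-drop at 30 labels/s: (2 × 3600 + 55 × 60 + 25) × 30 + 27 = 315777.
Minute boundaries passed: 175; those not divisible by 10: 175 − 17 = 158; dropped labels = 2 × 158 = 316.
Actual frame index = 315777 − 316 = 315461.

315461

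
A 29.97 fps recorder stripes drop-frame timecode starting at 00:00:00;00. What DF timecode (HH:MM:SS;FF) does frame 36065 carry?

00:20:03;11

Each 10-minute DF block holds 10 × 60 × 30 − 9 × 2 = 17982 frames. 36065 ÷ 17982 → 2 full blocks, remainder 101.
Within the partial block the first minute is 1800 frames and each further minute 1798, so 0 further minute boundaries passed. Total skipped labels = 18 × 2 + 2 × 0 = 36.
Non-drop label index = 36065 + 36 = 36101; at 30 labels/s that is 00:20:03:11, i.e. DF 00:20:03;11.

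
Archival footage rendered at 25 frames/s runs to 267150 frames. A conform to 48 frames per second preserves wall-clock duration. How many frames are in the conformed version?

Target frames = source frames × (target rate / source rate) = 267150 × (48)/(25) = 267150 × 48/25 = 512928.

512928 frames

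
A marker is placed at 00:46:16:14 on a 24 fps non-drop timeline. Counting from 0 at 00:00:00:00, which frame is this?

Total seconds to the label: (0 × 3600 + 46 × 60 + 16) = 2776.
Frame index = 2776 × 24 + 14 = 66638.

66638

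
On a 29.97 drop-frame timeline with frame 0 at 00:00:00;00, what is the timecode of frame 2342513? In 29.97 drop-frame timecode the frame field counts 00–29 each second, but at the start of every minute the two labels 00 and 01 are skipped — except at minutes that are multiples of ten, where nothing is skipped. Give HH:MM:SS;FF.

21:42:41;27

Ten DF minutes hold 17982 frames, so frame 2342513 lies in block 130 (frames 2337660–2355641) with 4853 frames into that block.
The block's first minute is 1800 frames and the rest 1798 each; 4853 frames reaches minute 2, so 130 × 18 + 2 × 2 = 2344 labels have been skipped so far.
Adding those back, label number 2342513 + 2344 = 2344857 at 30 labels/s is 78161 s + 27 f = 21 h 42 min 41 s frame 27, i.e. 21:42:41;27.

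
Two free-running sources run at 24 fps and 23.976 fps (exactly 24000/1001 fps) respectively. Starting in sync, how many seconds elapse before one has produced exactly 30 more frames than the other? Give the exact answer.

The gap grows by |24000/1001 − 24| = 24/1001 frames per second.
Time for a 30-frame gap: 30 ÷ (24/1001) = 1251.25 s.

1251.25 seconds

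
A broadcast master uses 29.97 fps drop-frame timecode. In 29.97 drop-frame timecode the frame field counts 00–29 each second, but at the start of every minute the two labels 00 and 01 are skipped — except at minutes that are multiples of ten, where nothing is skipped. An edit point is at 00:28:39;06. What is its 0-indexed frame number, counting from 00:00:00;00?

As if non-drop at 30 labels/s: (0 × 3600 + 28 × 60 + 39) × 30 + 6 = 51576.
Minute boundaries passed: 28; those not divisible by 10: 28 − 2 = 26; dropped labels = 2 × 26 = 52.
Actual frame index = 51576 − 52 = 51524.

51524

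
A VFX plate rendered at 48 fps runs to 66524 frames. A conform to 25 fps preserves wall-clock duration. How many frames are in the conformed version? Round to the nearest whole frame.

Frames at target rate = 66524 × (25) / (48) = 415775/12 ≈ 34647.917.
Nearest whole frame: 34648.

34648 frames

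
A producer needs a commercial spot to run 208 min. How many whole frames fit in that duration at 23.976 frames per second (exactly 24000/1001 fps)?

208 min = 12480 s.
Frames = 12480 × 24000/1001 = 23040000/77 ≈ 299220.7792.
Complete frames: 299220.

299220 frames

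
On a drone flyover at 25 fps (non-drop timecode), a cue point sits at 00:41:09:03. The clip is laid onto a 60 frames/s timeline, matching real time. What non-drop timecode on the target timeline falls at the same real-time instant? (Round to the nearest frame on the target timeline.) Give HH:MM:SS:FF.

Source frame index: (0×3600 + 41×60 + 9) × 25 + 3 = 61728.
Real time: 61728 / (25) = 61728/25 s.
Target frame: (61728/25) × (60) = 740736/5 ≈ 148147.200 → 148147.
At 60 labels/s: frame 148147 → 00:41:09:07.

00:41:09:07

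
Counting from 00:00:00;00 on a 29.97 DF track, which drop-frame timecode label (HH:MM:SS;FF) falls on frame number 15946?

00:08:52;02

Ten DF minutes hold 17982 frames, so frame 15946 lies in block 0 (frames 0–17981) with 15946 frames into that block.
The block's first minute is 1800 frames and the rest 1798 each; 15946 frames reaches minute 8, so 0 × 18 + 8 × 2 = 16 labels have been skipped so far.
Adding those back, label number 15946 + 16 = 15962 at 30 labels/s is 532 s + 2 f = 0 h 8 min 52 s frame 2, i.e. 00:08:52;02.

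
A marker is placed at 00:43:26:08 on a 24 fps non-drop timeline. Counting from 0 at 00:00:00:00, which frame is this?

Total seconds to the label: (0 × 3600 + 43 × 60 + 26) = 2606.
Frame index = 2606 × 24 + 8 = 62552.

frame 62552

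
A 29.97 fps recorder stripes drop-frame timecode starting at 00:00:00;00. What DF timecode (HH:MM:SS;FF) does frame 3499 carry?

00:01:56;21

Each 10-minute DF block holds 10 × 60 × 30 − 9 × 2 = 17982 frames. 3499 ÷ 17982 → 0 full blocks, remainder 3499.
Within the partial block the first minute is 1800 frames and each further minute 1798, so 1 further minute boundary passed. Total skipped labels = 18 × 0 + 2 × 1 = 2.
Non-drop label index = 3499 + 2 = 3501; at 30 labels/s that is 00:01:56:21, i.e. DF 00:01:56;21.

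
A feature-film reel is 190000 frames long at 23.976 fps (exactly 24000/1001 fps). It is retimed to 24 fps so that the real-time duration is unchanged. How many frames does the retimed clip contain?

Target frames = source frames × (target rate / source rate) = 190000 × (24)/(24000/1001) = 190000 × 1001/1000 = 190190.

190190 frames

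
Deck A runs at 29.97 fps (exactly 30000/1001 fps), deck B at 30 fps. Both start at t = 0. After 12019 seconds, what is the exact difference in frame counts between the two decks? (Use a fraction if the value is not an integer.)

A emits 30000/1001 × 12019 = 51510000/143 frames; B emits 30 × 12019 = 360570.
Difference = 51510/143 frames (≈ 360.2098); B is ahead of A.

51510/143 frames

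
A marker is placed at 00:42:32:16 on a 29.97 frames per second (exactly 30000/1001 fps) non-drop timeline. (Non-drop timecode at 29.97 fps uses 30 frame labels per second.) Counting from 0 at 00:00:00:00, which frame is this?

76576

Total seconds to the label: (0 × 3600 + 42 × 60 + 32) = 2552.
Frame index = 2552 × 30 + 16 = 76576.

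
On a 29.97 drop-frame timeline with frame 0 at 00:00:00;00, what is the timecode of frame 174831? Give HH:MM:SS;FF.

01:37:13;17

Each 10-minute DF block holds 10 × 60 × 30 − 9 × 2 = 17982 frames. 174831 ÷ 17982 → 9 full blocks, remainder 12993.
Within the partial block the first minute is 1800 frames and each further minute 1798, so 7 further minute boundaries passed. Total skipped labels = 18 × 9 + 2 × 7 = 176.
Non-drop label index = 174831 + 176 = 175007; at 30 labels/s that is 01:37:13:17, i.e. DF 01:37:13;17.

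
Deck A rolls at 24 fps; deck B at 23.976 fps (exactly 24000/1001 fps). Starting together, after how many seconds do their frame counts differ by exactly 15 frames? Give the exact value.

The gap grows by |24000/1001 − 24| = 24/1001 frames per second.
Time for a 15-frame gap: 15 ÷ (24/1001) = 625.625 s.

625.625 seconds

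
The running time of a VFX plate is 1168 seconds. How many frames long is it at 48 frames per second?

Frames = 1168 × 48 = 56064.

56064 frames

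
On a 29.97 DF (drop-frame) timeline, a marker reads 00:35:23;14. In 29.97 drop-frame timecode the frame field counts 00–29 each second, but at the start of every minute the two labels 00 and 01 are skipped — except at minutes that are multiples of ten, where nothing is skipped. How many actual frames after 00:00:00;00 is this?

63640

Complete 10-minute blocks: 3, each 17982 frames → 53946.
Remaining 5 whole minutes in the current block: 1800 + 4 × 1798 = 8992 frames.
Within the current minute: 23 × 30 + 14 − 2 = 702 (labels ;00/;01 skipped at this minute). Total = 53946 + 8992 + 702 = 63640.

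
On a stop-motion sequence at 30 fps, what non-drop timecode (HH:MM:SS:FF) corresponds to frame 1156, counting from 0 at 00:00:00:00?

1156 ÷ 30 = 38 full seconds, remainder 16 frames.
38 s = 0 h 0 min 38 s.
Timecode: 00:00:38:16.

00:00:38:16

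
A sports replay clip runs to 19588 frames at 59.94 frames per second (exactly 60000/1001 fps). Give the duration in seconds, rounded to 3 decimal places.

Running time = 19588 × 1001/60000 = 4901897/15000 s ≈ 326.793 s.

326.793 seconds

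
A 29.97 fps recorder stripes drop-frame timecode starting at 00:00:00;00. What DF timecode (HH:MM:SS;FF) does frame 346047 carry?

03:12:26;13

Each 10-minute DF block holds 10 × 60 × 30 − 9 × 2 = 17982 frames. 346047 ÷ 17982 → 19 full blocks, remainder 4389.
Within the partial block the first minute is 1800 frames and each further minute 1798, so 2 further minute boundaries passed. Total skipped labels = 18 × 19 + 2 × 2 = 346.
Non-drop label index = 346047 + 346 = 346393; at 30 labels/s that is 03:12:26:13, i.e. DF 03:12:26;13.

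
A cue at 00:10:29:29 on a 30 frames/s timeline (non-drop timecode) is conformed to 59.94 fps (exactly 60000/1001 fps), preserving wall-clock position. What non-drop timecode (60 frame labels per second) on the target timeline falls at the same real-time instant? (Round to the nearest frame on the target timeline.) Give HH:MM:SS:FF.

Source frame index: (0×3600 + 10×60 + 29) × 30 + 29 = 18899.
Real time: 18899 / (30) = 18899/30 s.
Target frame: (18899/30) × (60000/1001) = 37798000/1001 ≈ 37760.240 → 37760.
At 60 labels/s: frame 37760 → 00:10:29:20.

00:10:29:20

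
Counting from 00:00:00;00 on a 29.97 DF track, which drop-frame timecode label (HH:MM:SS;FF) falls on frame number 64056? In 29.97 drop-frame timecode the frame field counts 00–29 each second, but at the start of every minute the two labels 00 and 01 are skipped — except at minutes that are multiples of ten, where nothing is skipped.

Each 10-minute DF block holds 10 × 60 × 30 − 9 × 2 = 17982 frames. 64056 ÷ 17982 → 3 full blocks, remainder 10110.
Within the partial block the first minute is 1800 frames and each further minute 1798, so 5 further minute boundaries passed. Total skipped labels = 18 × 3 + 2 × 5 = 64.
Non-drop label index = 64056 + 64 = 64120; at 30 labels/s that is 00:35:37:10, i.e. DF 00:35:37;10.

00:35:37;10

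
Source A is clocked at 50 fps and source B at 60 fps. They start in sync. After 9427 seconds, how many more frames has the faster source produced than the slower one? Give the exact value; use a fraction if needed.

A emits 50 × 9427 = 471350 frames; B emits 60 × 9427 = 565620.
Difference = 94270 frames; B is ahead of A.

94270 frames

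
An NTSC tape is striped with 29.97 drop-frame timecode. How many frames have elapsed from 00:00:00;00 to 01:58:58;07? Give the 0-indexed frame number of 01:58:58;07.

Complete 10-minute blocks: 11, each 17982 frames → 197802.
Remaining 8 whole minutes in the current block: 1800 + 7 × 1798 = 14386 frames.
Within the current minute: 58 × 30 + 7 − 2 = 1745 (labels ;00/;01 skipped at this minute). Total = 197802 + 14386 + 1745 = 213933.

213933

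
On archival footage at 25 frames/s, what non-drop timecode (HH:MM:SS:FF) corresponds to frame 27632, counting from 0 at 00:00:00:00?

27632 ÷ 25 = 1105 full seconds, remainder 7 frames.
1105 s = 0 h 18 min 25 s.
Timecode: 00:18:25:07.

00:18:25:07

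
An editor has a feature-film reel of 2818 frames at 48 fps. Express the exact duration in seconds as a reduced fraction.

Running time = 2818 ÷ (48) = 2818 × 1/48 = 1409/24 s.

1409/24 seconds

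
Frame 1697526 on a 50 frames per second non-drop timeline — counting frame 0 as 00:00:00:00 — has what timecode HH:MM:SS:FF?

1697526 ÷ 50 = 33950 full seconds, remainder 26 frames.
33950 s = 9 h 25 min 50 s.
Timecode: 09:25:50:26.

09:25:50:26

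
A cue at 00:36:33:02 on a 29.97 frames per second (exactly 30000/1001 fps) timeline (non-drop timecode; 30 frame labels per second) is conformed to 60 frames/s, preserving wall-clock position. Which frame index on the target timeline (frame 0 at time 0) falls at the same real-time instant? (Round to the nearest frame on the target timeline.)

frame 131716

Source frame index: (0×3600 + 36×60 + 33) × 30 + 2 = 65792.
Real time: 65792 / (30000/1001) = 4116112/1875 s.
Target frame: (4116112/1875) × (60) = 16464448/125 ≈ 131715.584 → 131716.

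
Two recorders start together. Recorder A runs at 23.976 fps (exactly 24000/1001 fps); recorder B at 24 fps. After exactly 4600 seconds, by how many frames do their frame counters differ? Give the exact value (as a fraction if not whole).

110400/1001 frames

A emits 24000/1001 × 4600 = 110400000/1001 frames; B emits 24 × 4600 = 110400.
Difference = 110400/1001 frames (≈ 110.2897); B is ahead of A.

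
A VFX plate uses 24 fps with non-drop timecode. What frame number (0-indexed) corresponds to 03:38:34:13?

frame 314749

Total seconds to the label: (3 × 3600 + 38 × 60 + 34) = 13114.
Frame index = 13114 × 24 + 13 = 314749.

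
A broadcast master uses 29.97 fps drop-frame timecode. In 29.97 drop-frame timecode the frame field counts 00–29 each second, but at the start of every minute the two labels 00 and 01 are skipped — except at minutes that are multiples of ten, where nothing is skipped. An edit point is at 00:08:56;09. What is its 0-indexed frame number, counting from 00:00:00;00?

16073

As if non-drop at 30 labels/s: (0 × 3600 + 8 × 60 + 56) × 30 + 9 = 16089.
Minute boundaries passed: 8; those not divisible by 10: 8 − 0 = 8; dropped labels = 2 × 8 = 16.
Actual frame index = 16089 − 16 = 16073.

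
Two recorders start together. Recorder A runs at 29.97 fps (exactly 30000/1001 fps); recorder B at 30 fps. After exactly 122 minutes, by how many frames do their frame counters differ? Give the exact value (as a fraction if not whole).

219600/1001 frames

122 min = 7320 s.
A emits 30000/1001 × 7320 = 219600000/1001 frames; B emits 30 × 7320 = 219600.
Difference = 219600/1001 frames (≈ 219.3806); B is ahead of A.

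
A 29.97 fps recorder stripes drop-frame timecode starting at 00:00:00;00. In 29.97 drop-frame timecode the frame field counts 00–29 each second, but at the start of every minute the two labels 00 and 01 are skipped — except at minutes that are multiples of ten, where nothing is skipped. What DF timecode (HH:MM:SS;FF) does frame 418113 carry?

03:52:31;01

Ten DF minutes hold 17982 frames, so frame 418113 lies in block 23 (frames 413586–431567) with 4527 frames into that block.
The block's first minute is 1800 frames and the rest 1798 each; 4527 frames reaches minute 2, so 23 × 18 + 2 × 2 = 418 labels have been skipped so far.
Adding those back, label number 418113 + 418 = 418531 at 30 labels/s is 13951 s + 1 f = 3 h 52 min 31 s frame 1, i.e. 03:52:31;01.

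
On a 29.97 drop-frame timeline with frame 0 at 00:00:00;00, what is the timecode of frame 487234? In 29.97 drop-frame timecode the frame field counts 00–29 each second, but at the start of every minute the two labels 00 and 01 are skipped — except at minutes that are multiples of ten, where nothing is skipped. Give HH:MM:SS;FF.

Ten DF minutes hold 17982 frames, so frame 487234 lies in block 27 (frames 485514–503495) with 1720 frames into that block.
The block's first minute is 1800 frames and the rest 1798 each; 1720 frames reaches minute 0, so 27 × 18 + 0 × 2 = 486 labels have been skipped so far.
Adding those back, label number 487234 + 486 = 487720 at 30 labels/s is 16257 s + 10 f = 4 h 30 min 57 s frame 10, i.e. 04:30:57;10.

04:30:57;10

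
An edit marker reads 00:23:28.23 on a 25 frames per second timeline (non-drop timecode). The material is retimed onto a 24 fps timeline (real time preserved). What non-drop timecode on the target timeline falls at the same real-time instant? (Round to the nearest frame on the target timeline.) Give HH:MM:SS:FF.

Source frame index: (0×3600 + 23×60 + 28) × 25 + 23 = 35223.
Real time: 35223 / (25) = 35223/25 s.
Target frame: (35223/25) × (24) = 845352/25 ≈ 33814.080 → 33814.
At 24 labels/s: frame 33814 → 00:23:28:22.

00:23:28:22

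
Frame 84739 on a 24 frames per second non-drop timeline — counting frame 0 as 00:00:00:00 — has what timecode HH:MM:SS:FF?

84739 ÷ 24 = 3530 full seconds, remainder 19 frames.
3530 s = 0 h 58 min 50 s.
Timecode: 00:58:50:19.

00:58:50:19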